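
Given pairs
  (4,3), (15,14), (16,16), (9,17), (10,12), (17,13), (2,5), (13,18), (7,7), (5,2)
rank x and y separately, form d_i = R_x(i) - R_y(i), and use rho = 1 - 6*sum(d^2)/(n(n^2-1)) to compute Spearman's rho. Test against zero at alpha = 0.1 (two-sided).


Step 1: Rank x and y separately (midranks; no ties here).
rank(x): 4->2, 15->8, 16->9, 9->5, 10->6, 17->10, 2->1, 13->7, 7->4, 5->3
rank(y): 3->2, 14->7, 16->8, 17->9, 12->5, 13->6, 5->3, 18->10, 7->4, 2->1
Step 2: d_i = R_x(i) - R_y(i); compute d_i^2.
  (2-2)^2=0, (8-7)^2=1, (9-8)^2=1, (5-9)^2=16, (6-5)^2=1, (10-6)^2=16, (1-3)^2=4, (7-10)^2=9, (4-4)^2=0, (3-1)^2=4
sum(d^2) = 52.
Step 3: rho = 1 - 6*52 / (10*(10^2 - 1)) = 1 - 312/990 = 0.684848.
Step 4: Under H0, t = rho * sqrt((n-2)/(1-rho^2)) = 2.6583 ~ t(8).
Step 5: Two-sided p-value from the t-distribution with 8 df = 0.028883.
Step 6: alpha = 0.1. reject H0.

rho = 0.6848, p = 0.028883, reject H0 at alpha = 0.1.


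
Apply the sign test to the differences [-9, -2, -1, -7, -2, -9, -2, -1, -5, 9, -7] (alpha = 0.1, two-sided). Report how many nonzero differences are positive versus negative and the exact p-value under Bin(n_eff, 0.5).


Step 1: Discard zero differences. Original n = 11; n_eff = number of nonzero differences = 11.
Nonzero differences (with sign): -9, -2, -1, -7, -2, -9, -2, -1, -5, +9, -7
Step 2: Count signs: positive = 1, negative = 10.
Step 3: Under H0: P(positive) = 0.5, so the number of positives S ~ Bin(11, 0.5).
Step 4: Two-sided exact p-value = sum of Bin(11,0.5) probabilities at or below the observed probability = 0.011719.
Step 5: alpha = 0.1. reject H0.

n_eff = 11, pos = 1, neg = 10, p = 0.011719, reject H0.


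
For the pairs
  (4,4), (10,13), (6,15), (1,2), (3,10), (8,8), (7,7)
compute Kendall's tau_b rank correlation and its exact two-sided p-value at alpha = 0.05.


Step 1: Enumerate the 21 unordered pairs (i,j) with i<j and classify each by sign(x_j-x_i) * sign(y_j-y_i).
  (1,2):dx=+6,dy=+9->C; (1,3):dx=+2,dy=+11->C; (1,4):dx=-3,dy=-2->C; (1,5):dx=-1,dy=+6->D
  (1,6):dx=+4,dy=+4->C; (1,7):dx=+3,dy=+3->C; (2,3):dx=-4,dy=+2->D; (2,4):dx=-9,dy=-11->C
  (2,5):dx=-7,dy=-3->C; (2,6):dx=-2,dy=-5->C; (2,7):dx=-3,dy=-6->C; (3,4):dx=-5,dy=-13->C
  (3,5):dx=-3,dy=-5->C; (3,6):dx=+2,dy=-7->D; (3,7):dx=+1,dy=-8->D; (4,5):dx=+2,dy=+8->C
  (4,6):dx=+7,dy=+6->C; (4,7):dx=+6,dy=+5->C; (5,6):dx=+5,dy=-2->D; (5,7):dx=+4,dy=-3->D
  (6,7):dx=-1,dy=-1->C
Step 2: C = 15, D = 6, total pairs = 21.
Step 3: tau = (C - D)/(n(n-1)/2) = (15 - 6)/21 = 0.428571.
Step 4: Exact two-sided p-value (enumerate n! = 5040 permutations of y under H0): p = 0.238889.
Step 5: alpha = 0.05. fail to reject H0.

tau_b = 0.4286 (C=15, D=6), p = 0.238889, fail to reject H0.


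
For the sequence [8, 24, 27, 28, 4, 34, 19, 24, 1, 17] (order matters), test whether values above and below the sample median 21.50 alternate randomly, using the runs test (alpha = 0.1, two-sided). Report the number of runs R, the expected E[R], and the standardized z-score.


Step 1: Compute median = 21.50; label A = above, B = below.
Labels in order: BAAABABABB  (n_A = 5, n_B = 5)
Step 2: Count runs R = 7.
Step 3: Under H0 (random ordering), E[R] = 2*n_A*n_B/(n_A+n_B) + 1 = 2*5*5/10 + 1 = 6.0000.
        Var[R] = 2*n_A*n_B*(2*n_A*n_B - n_A - n_B) / ((n_A+n_B)^2 * (n_A+n_B-1)) = 2000/900 = 2.2222.
        SD[R] = 1.4907.
Step 4: Continuity-corrected z = (R - 0.5 - E[R]) / SD[R] = (7 - 0.5 - 6.0000) / 1.4907 = 0.3354.
Step 5: Two-sided p-value via normal approximation = 2*(1 - Phi(|z|)) = 0.737316.
Step 6: alpha = 0.1. fail to reject H0.

R = 7, z = 0.3354, p = 0.737316, fail to reject H0.


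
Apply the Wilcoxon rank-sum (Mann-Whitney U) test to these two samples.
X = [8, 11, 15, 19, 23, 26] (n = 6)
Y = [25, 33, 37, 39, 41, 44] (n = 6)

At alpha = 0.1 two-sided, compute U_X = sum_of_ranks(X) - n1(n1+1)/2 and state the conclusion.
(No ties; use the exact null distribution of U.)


Step 1: Combine and sort all 12 observations; assign midranks.
sorted (value, group): (8,X), (11,X), (15,X), (19,X), (23,X), (25,Y), (26,X), (33,Y), (37,Y), (39,Y), (41,Y), (44,Y)
ranks: 8->1, 11->2, 15->3, 19->4, 23->5, 25->6, 26->7, 33->8, 37->9, 39->10, 41->11, 44->12
Step 2: Rank sum for X: R1 = 1 + 2 + 3 + 4 + 5 + 7 = 22.
Step 3: U_X = R1 - n1(n1+1)/2 = 22 - 6*7/2 = 22 - 21 = 1.
       U_Y = n1*n2 - U_X = 36 - 1 = 35.
Step 4: No ties, so the exact null distribution of U (based on enumerating the C(12,6) = 924 equally likely rank assignments) gives the two-sided p-value.
Step 5: p-value = 0.004329; compare to alpha = 0.1. reject H0.

U_X = 1, p = 0.004329, reject H0 at alpha = 0.1.


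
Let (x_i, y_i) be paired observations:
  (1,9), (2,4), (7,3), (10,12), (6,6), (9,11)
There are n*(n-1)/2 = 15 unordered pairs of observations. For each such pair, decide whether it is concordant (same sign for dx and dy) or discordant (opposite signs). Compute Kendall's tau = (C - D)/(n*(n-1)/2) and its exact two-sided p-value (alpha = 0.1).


Step 1: Enumerate the 15 unordered pairs (i,j) with i<j and classify each by sign(x_j-x_i) * sign(y_j-y_i).
  (1,2):dx=+1,dy=-5->D; (1,3):dx=+6,dy=-6->D; (1,4):dx=+9,dy=+3->C; (1,5):dx=+5,dy=-3->D
  (1,6):dx=+8,dy=+2->C; (2,3):dx=+5,dy=-1->D; (2,4):dx=+8,dy=+8->C; (2,5):dx=+4,dy=+2->C
  (2,6):dx=+7,dy=+7->C; (3,4):dx=+3,dy=+9->C; (3,5):dx=-1,dy=+3->D; (3,6):dx=+2,dy=+8->C
  (4,5):dx=-4,dy=-6->C; (4,6):dx=-1,dy=-1->C; (5,6):dx=+3,dy=+5->C
Step 2: C = 10, D = 5, total pairs = 15.
Step 3: tau = (C - D)/(n(n-1)/2) = (10 - 5)/15 = 0.333333.
Step 4: Exact two-sided p-value (enumerate n! = 720 permutations of y under H0): p = 0.469444.
Step 5: alpha = 0.1. fail to reject H0.

tau_b = 0.3333 (C=10, D=5), p = 0.469444, fail to reject H0.


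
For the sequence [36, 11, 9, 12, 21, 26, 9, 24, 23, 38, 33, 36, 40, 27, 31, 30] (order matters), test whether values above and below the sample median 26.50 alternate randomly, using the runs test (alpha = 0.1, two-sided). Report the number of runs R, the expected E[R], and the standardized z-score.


Step 1: Compute median = 26.50; label A = above, B = below.
Labels in order: ABBBBBBBBAAAAAAA  (n_A = 8, n_B = 8)
Step 2: Count runs R = 3.
Step 3: Under H0 (random ordering), E[R] = 2*n_A*n_B/(n_A+n_B) + 1 = 2*8*8/16 + 1 = 9.0000.
        Var[R] = 2*n_A*n_B*(2*n_A*n_B - n_A - n_B) / ((n_A+n_B)^2 * (n_A+n_B-1)) = 14336/3840 = 3.7333.
        SD[R] = 1.9322.
Step 4: Continuity-corrected z = (R + 0.5 - E[R]) / SD[R] = (3 + 0.5 - 9.0000) / 1.9322 = -2.8465.
Step 5: Two-sided p-value via normal approximation = 2*(1 - Phi(|z|)) = 0.004420.
Step 6: alpha = 0.1. reject H0.

R = 3, z = -2.8465, p = 0.004420, reject H0.


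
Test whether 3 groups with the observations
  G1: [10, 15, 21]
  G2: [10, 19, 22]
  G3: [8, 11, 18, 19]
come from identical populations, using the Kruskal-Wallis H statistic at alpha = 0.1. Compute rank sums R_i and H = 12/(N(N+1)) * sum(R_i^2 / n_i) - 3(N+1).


Step 1: Combine all N = 10 observations and assign midranks.
sorted (value, group, rank): (8,G3,1), (10,G1,2.5), (10,G2,2.5), (11,G3,4), (15,G1,5), (18,G3,6), (19,G2,7.5), (19,G3,7.5), (21,G1,9), (22,G2,10)
Step 2: Sum ranks within each group.
R_1 = 16.5 (n_1 = 3)
R_2 = 20 (n_2 = 3)
R_3 = 18.5 (n_3 = 4)
Step 3: H = 12/(N(N+1)) * sum(R_i^2/n_i) - 3(N+1)
     = 12/(10*11) * (16.5^2/3 + 20^2/3 + 18.5^2/4) - 3*11
     = 0.109091 * 309.646 - 33
     = 0.779545.
Step 4: Ties present; correction factor C = 1 - 12/(10^3 - 10) = 0.987879. Corrected H = 0.779545 / 0.987879 = 0.789110.
Step 5: Under H0, H ~ chi^2(2); p-value = 0.673980.
Step 6: alpha = 0.1. fail to reject H0.

H = 0.7891, df = 2, p = 0.673980, fail to reject H0.


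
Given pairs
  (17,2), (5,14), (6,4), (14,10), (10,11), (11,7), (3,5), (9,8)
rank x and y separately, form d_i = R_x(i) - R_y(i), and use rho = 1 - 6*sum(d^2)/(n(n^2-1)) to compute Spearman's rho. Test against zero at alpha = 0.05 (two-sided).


Step 1: Rank x and y separately (midranks; no ties here).
rank(x): 17->8, 5->2, 6->3, 14->7, 10->5, 11->6, 3->1, 9->4
rank(y): 2->1, 14->8, 4->2, 10->6, 11->7, 7->4, 5->3, 8->5
Step 2: d_i = R_x(i) - R_y(i); compute d_i^2.
  (8-1)^2=49, (2-8)^2=36, (3-2)^2=1, (7-6)^2=1, (5-7)^2=4, (6-4)^2=4, (1-3)^2=4, (4-5)^2=1
sum(d^2) = 100.
Step 3: rho = 1 - 6*100 / (8*(8^2 - 1)) = 1 - 600/504 = -0.190476.
Step 4: Under H0, t = rho * sqrt((n-2)/(1-rho^2)) = -0.4753 ~ t(6).
Step 5: Two-sided p-value from the t-distribution with 6 df = 0.651401.
Step 6: alpha = 0.05. fail to reject H0.

rho = -0.1905, p = 0.651401, fail to reject H0 at alpha = 0.05.


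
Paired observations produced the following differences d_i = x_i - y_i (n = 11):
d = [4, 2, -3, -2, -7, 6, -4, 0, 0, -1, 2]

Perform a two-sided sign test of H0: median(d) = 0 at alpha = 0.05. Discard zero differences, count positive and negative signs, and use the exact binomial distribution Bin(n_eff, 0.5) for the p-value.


Step 1: Discard zero differences. Original n = 11; n_eff = number of nonzero differences = 9.
Nonzero differences (with sign): +4, +2, -3, -2, -7, +6, -4, -1, +2
Step 2: Count signs: positive = 4, negative = 5.
Step 3: Under H0: P(positive) = 0.5, so the number of positives S ~ Bin(9, 0.5).
Step 4: Two-sided exact p-value = sum of Bin(9,0.5) probabilities at or below the observed probability = 1.000000.
Step 5: alpha = 0.05. fail to reject H0.

n_eff = 9, pos = 4, neg = 5, p = 1.000000, fail to reject H0.


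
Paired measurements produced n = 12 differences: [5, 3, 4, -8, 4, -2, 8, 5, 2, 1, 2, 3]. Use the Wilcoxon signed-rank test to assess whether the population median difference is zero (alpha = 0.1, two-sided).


Step 1: Drop any zero differences (none here) and take |d_i|.
|d| = [5, 3, 4, 8, 4, 2, 8, 5, 2, 1, 2, 3]
Step 2: Midrank |d_i| (ties get averaged ranks).
ranks: |5|->9.5, |3|->5.5, |4|->7.5, |8|->11.5, |4|->7.5, |2|->3, |8|->11.5, |5|->9.5, |2|->3, |1|->1, |2|->3, |3|->5.5
Step 3: Attach original signs; sum ranks with positive sign and with negative sign.
W+ = 9.5 + 5.5 + 7.5 + 7.5 + 11.5 + 9.5 + 3 + 1 + 3 + 5.5 = 63.5
W- = 11.5 + 3 = 14.5
(Check: W+ + W- = 78 should equal n(n+1)/2 = 78.)
Step 4: Test statistic W = min(W+, W-) = 14.5.
Step 5: Ties in |d|, so use the tie-corrected normal approximation.
        E[W] = n(n+1)/4 = 12*13/4 = 39.
        Tie groups: |d|=2 (t=3), |d|=3 (t=2), |d|=4 (t=2), |d|=5 (t=2), |d|=8 (t=2); sum(t^3 - t) = 48.
        Var[W] = n(n+1)(2n+1)/24 - sum(t^3-t)/48 = 3900/24 - 48/48 = 161.5.
        z = (W - E[W]) / sqrt(Var[W]) = (14.5 - 39) / 12.7083 = -1.9279.
        Two-sided p = 2*Phi(z) = 0.053870.
Step 6: alpha = 0.1. reject H0.

W+ = 63.5, W- = 14.5, W = min = 14.5, p = 0.053870, reject H0.


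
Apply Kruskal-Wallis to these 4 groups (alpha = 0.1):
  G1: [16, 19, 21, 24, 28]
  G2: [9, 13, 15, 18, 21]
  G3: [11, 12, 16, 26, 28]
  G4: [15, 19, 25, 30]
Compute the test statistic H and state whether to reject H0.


Step 1: Combine all N = 19 observations and assign midranks.
sorted (value, group, rank): (9,G2,1), (11,G3,2), (12,G3,3), (13,G2,4), (15,G2,5.5), (15,G4,5.5), (16,G1,7.5), (16,G3,7.5), (18,G2,9), (19,G1,10.5), (19,G4,10.5), (21,G1,12.5), (21,G2,12.5), (24,G1,14), (25,G4,15), (26,G3,16), (28,G1,17.5), (28,G3,17.5), (30,G4,19)
Step 2: Sum ranks within each group.
R_1 = 62 (n_1 = 5)
R_2 = 32 (n_2 = 5)
R_3 = 46 (n_3 = 5)
R_4 = 50 (n_4 = 4)
Step 3: H = 12/(N(N+1)) * sum(R_i^2/n_i) - 3(N+1)
     = 12/(19*20) * (62^2/5 + 32^2/5 + 46^2/5 + 50^2/4) - 3*20
     = 0.031579 * 2021.8 - 60
     = 3.846316.
Step 4: Ties present; correction factor C = 1 - 30/(19^3 - 19) = 0.995614. Corrected H = 3.846316 / 0.995614 = 3.863260.
Step 5: Under H0, H ~ chi^2(3); p-value = 0.276613.
Step 6: alpha = 0.1. fail to reject H0.

H = 3.8633, df = 3, p = 0.276613, fail to reject H0.


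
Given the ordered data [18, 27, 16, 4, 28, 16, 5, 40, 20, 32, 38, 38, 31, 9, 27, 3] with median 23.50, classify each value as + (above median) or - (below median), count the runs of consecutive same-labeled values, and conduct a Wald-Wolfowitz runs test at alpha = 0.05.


Step 1: Compute median = 23.50; label A = above, B = below.
Labels in order: BABBABBABAAAABAB  (n_A = 8, n_B = 8)
Step 2: Count runs R = 11.
Step 3: Under H0 (random ordering), E[R] = 2*n_A*n_B/(n_A+n_B) + 1 = 2*8*8/16 + 1 = 9.0000.
        Var[R] = 2*n_A*n_B*(2*n_A*n_B - n_A - n_B) / ((n_A+n_B)^2 * (n_A+n_B-1)) = 14336/3840 = 3.7333.
        SD[R] = 1.9322.
Step 4: Continuity-corrected z = (R - 0.5 - E[R]) / SD[R] = (11 - 0.5 - 9.0000) / 1.9322 = 0.7763.
Step 5: Two-sided p-value via normal approximation = 2*(1 - Phi(|z|)) = 0.437558.
Step 6: alpha = 0.05. fail to reject H0.

R = 11, z = 0.7763, p = 0.437558, fail to reject H0.


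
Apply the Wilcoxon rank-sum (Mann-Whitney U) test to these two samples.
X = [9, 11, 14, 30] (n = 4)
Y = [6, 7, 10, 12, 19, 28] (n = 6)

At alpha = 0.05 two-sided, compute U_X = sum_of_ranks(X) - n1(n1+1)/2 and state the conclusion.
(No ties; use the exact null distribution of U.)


Step 1: Combine and sort all 10 observations; assign midranks.
sorted (value, group): (6,Y), (7,Y), (9,X), (10,Y), (11,X), (12,Y), (14,X), (19,Y), (28,Y), (30,X)
ranks: 6->1, 7->2, 9->3, 10->4, 11->5, 12->6, 14->7, 19->8, 28->9, 30->10
Step 2: Rank sum for X: R1 = 3 + 5 + 7 + 10 = 25.
Step 3: U_X = R1 - n1(n1+1)/2 = 25 - 4*5/2 = 25 - 10 = 15.
       U_Y = n1*n2 - U_X = 24 - 15 = 9.
Step 4: No ties, so the exact null distribution of U (based on enumerating the C(10,4) = 210 equally likely rank assignments) gives the two-sided p-value.
Step 5: p-value = 0.609524; compare to alpha = 0.05. fail to reject H0.

U_X = 15, p = 0.609524, fail to reject H0 at alpha = 0.05.


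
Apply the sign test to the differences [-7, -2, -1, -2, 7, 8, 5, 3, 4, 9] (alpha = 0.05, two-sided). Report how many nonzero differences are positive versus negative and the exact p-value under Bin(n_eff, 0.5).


Step 1: Discard zero differences. Original n = 10; n_eff = number of nonzero differences = 10.
Nonzero differences (with sign): -7, -2, -1, -2, +7, +8, +5, +3, +4, +9
Step 2: Count signs: positive = 6, negative = 4.
Step 3: Under H0: P(positive) = 0.5, so the number of positives S ~ Bin(10, 0.5).
Step 4: Two-sided exact p-value = sum of Bin(10,0.5) probabilities at or below the observed probability = 0.753906.
Step 5: alpha = 0.05. fail to reject H0.

n_eff = 10, pos = 6, neg = 4, p = 0.753906, fail to reject H0.


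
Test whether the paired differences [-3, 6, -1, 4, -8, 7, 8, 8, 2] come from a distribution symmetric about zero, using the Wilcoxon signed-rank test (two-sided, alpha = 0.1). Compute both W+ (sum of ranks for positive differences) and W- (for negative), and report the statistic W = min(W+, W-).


Step 1: Drop any zero differences (none here) and take |d_i|.
|d| = [3, 6, 1, 4, 8, 7, 8, 8, 2]
Step 2: Midrank |d_i| (ties get averaged ranks).
ranks: |3|->3, |6|->5, |1|->1, |4|->4, |8|->8, |7|->6, |8|->8, |8|->8, |2|->2
Step 3: Attach original signs; sum ranks with positive sign and with negative sign.
W+ = 5 + 4 + 6 + 8 + 8 + 2 = 33
W- = 3 + 1 + 8 = 12
(Check: W+ + W- = 45 should equal n(n+1)/2 = 45.)
Step 4: Test statistic W = min(W+, W-) = 12.
Step 5: Ties in |d|, so use the tie-corrected normal approximation.
        E[W] = n(n+1)/4 = 9*10/4 = 22.5.
        Tie groups: |d|=8 (t=3); sum(t^3 - t) = 24.
        Var[W] = n(n+1)(2n+1)/24 - sum(t^3-t)/48 = 1710/24 - 24/48 = 70.75.
        z = (W - E[W]) / sqrt(Var[W]) = (12 - 22.5) / 8.4113 = -1.2483.
        Two-sided p = 2*Phi(z) = 0.211914.
Step 6: alpha = 0.1. fail to reject H0.

W+ = 33, W- = 12, W = min = 12, p = 0.211914, fail to reject H0.


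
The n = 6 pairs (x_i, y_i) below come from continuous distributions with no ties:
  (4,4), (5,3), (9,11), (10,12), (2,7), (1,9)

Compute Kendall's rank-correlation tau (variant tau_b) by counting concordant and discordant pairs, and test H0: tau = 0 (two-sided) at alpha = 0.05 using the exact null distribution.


Step 1: Enumerate the 15 unordered pairs (i,j) with i<j and classify each by sign(x_j-x_i) * sign(y_j-y_i).
  (1,2):dx=+1,dy=-1->D; (1,3):dx=+5,dy=+7->C; (1,4):dx=+6,dy=+8->C; (1,5):dx=-2,dy=+3->D
  (1,6):dx=-3,dy=+5->D; (2,3):dx=+4,dy=+8->C; (2,4):dx=+5,dy=+9->C; (2,5):dx=-3,dy=+4->D
  (2,6):dx=-4,dy=+6->D; (3,4):dx=+1,dy=+1->C; (3,5):dx=-7,dy=-4->C; (3,6):dx=-8,dy=-2->C
  (4,5):dx=-8,dy=-5->C; (4,6):dx=-9,dy=-3->C; (5,6):dx=-1,dy=+2->D
Step 2: C = 9, D = 6, total pairs = 15.
Step 3: tau = (C - D)/(n(n-1)/2) = (9 - 6)/15 = 0.200000.
Step 4: Exact two-sided p-value (enumerate n! = 720 permutations of y under H0): p = 0.719444.
Step 5: alpha = 0.05. fail to reject H0.

tau_b = 0.2000 (C=9, D=6), p = 0.719444, fail to reject H0.


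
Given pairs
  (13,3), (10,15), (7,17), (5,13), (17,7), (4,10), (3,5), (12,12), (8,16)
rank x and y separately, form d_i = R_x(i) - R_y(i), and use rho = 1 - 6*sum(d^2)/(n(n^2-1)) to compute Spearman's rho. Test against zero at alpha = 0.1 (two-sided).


Step 1: Rank x and y separately (midranks; no ties here).
rank(x): 13->8, 10->6, 7->4, 5->3, 17->9, 4->2, 3->1, 12->7, 8->5
rank(y): 3->1, 15->7, 17->9, 13->6, 7->3, 10->4, 5->2, 12->5, 16->8
Step 2: d_i = R_x(i) - R_y(i); compute d_i^2.
  (8-1)^2=49, (6-7)^2=1, (4-9)^2=25, (3-6)^2=9, (9-3)^2=36, (2-4)^2=4, (1-2)^2=1, (7-5)^2=4, (5-8)^2=9
sum(d^2) = 138.
Step 3: rho = 1 - 6*138 / (9*(9^2 - 1)) = 1 - 828/720 = -0.150000.
Step 4: Under H0, t = rho * sqrt((n-2)/(1-rho^2)) = -0.4014 ~ t(7).
Step 5: Two-sided p-value from the t-distribution with 7 df = 0.700094.
Step 6: alpha = 0.1. fail to reject H0.

rho = -0.1500, p = 0.700094, fail to reject H0 at alpha = 0.1.


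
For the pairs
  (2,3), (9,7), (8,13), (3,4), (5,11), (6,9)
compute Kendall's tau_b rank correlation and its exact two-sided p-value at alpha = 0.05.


Step 1: Enumerate the 15 unordered pairs (i,j) with i<j and classify each by sign(x_j-x_i) * sign(y_j-y_i).
  (1,2):dx=+7,dy=+4->C; (1,3):dx=+6,dy=+10->C; (1,4):dx=+1,dy=+1->C; (1,5):dx=+3,dy=+8->C
  (1,6):dx=+4,dy=+6->C; (2,3):dx=-1,dy=+6->D; (2,4):dx=-6,dy=-3->C; (2,5):dx=-4,dy=+4->D
  (2,6):dx=-3,dy=+2->D; (3,4):dx=-5,dy=-9->C; (3,5):dx=-3,dy=-2->C; (3,6):dx=-2,dy=-4->C
  (4,5):dx=+2,dy=+7->C; (4,6):dx=+3,dy=+5->C; (5,6):dx=+1,dy=-2->D
Step 2: C = 11, D = 4, total pairs = 15.
Step 3: tau = (C - D)/(n(n-1)/2) = (11 - 4)/15 = 0.466667.
Step 4: Exact two-sided p-value (enumerate n! = 720 permutations of y under H0): p = 0.272222.
Step 5: alpha = 0.05. fail to reject H0.

tau_b = 0.4667 (C=11, D=4), p = 0.272222, fail to reject H0.


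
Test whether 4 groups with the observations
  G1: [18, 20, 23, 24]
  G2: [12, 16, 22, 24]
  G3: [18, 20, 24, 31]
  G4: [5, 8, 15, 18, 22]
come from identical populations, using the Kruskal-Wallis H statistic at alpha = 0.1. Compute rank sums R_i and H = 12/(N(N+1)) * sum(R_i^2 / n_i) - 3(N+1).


Step 1: Combine all N = 17 observations and assign midranks.
sorted (value, group, rank): (5,G4,1), (8,G4,2), (12,G2,3), (15,G4,4), (16,G2,5), (18,G1,7), (18,G3,7), (18,G4,7), (20,G1,9.5), (20,G3,9.5), (22,G2,11.5), (22,G4,11.5), (23,G1,13), (24,G1,15), (24,G2,15), (24,G3,15), (31,G3,17)
Step 2: Sum ranks within each group.
R_1 = 44.5 (n_1 = 4)
R_2 = 34.5 (n_2 = 4)
R_3 = 48.5 (n_3 = 4)
R_4 = 25.5 (n_4 = 5)
Step 3: H = 12/(N(N+1)) * sum(R_i^2/n_i) - 3(N+1)
     = 12/(17*18) * (44.5^2/4 + 34.5^2/4 + 48.5^2/4 + 25.5^2/5) - 3*18
     = 0.039216 * 1510.74 - 54
     = 5.244608.
Step 4: Ties present; correction factor C = 1 - 60/(17^3 - 17) = 0.987745. Corrected H = 5.244608 / 0.987745 = 5.309677.
Step 5: Under H0, H ~ chi^2(3); p-value = 0.150476.
Step 6: alpha = 0.1. fail to reject H0.

H = 5.3097, df = 3, p = 0.150476, fail to reject H0.


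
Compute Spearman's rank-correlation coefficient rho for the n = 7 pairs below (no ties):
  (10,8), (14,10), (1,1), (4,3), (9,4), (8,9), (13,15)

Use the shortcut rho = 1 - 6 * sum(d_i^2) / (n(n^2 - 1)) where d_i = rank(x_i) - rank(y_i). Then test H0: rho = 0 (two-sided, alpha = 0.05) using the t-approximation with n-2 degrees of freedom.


Step 1: Rank x and y separately (midranks; no ties here).
rank(x): 10->5, 14->7, 1->1, 4->2, 9->4, 8->3, 13->6
rank(y): 8->4, 10->6, 1->1, 3->2, 4->3, 9->5, 15->7
Step 2: d_i = R_x(i) - R_y(i); compute d_i^2.
  (5-4)^2=1, (7-6)^2=1, (1-1)^2=0, (2-2)^2=0, (4-3)^2=1, (3-5)^2=4, (6-7)^2=1
sum(d^2) = 8.
Step 3: rho = 1 - 6*8 / (7*(7^2 - 1)) = 1 - 48/336 = 0.857143.
Step 4: Under H0, t = rho * sqrt((n-2)/(1-rho^2)) = 3.7210 ~ t(5).
Step 5: Two-sided p-value from the t-distribution with 5 df = 0.013697.
Step 6: alpha = 0.05. reject H0.

rho = 0.8571, p = 0.013697, reject H0 at alpha = 0.05.


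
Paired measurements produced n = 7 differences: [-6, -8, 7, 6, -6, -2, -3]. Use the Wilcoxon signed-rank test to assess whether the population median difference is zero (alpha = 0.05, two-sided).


Step 1: Drop any zero differences (none here) and take |d_i|.
|d| = [6, 8, 7, 6, 6, 2, 3]
Step 2: Midrank |d_i| (ties get averaged ranks).
ranks: |6|->4, |8|->7, |7|->6, |6|->4, |6|->4, |2|->1, |3|->2
Step 3: Attach original signs; sum ranks with positive sign and with negative sign.
W+ = 6 + 4 = 10
W- = 4 + 7 + 4 + 1 + 2 = 18
(Check: W+ + W- = 28 should equal n(n+1)/2 = 28.)
Step 4: Test statistic W = min(W+, W-) = 10.
Step 5: Ties in |d|, so use the tie-corrected normal approximation.
        E[W] = n(n+1)/4 = 7*8/4 = 14.
        Tie groups: |d|=6 (t=3); sum(t^3 - t) = 24.
        Var[W] = n(n+1)(2n+1)/24 - sum(t^3-t)/48 = 840/24 - 24/48 = 34.5.
        z = (W - E[W]) / sqrt(Var[W]) = (10 - 14) / 5.8737 = -0.6810.
        Two-sided p = 2*Phi(z) = 0.495868.
Step 6: alpha = 0.05. fail to reject H0.

W+ = 10, W- = 18, W = min = 10, p = 0.495868, fail to reject H0.


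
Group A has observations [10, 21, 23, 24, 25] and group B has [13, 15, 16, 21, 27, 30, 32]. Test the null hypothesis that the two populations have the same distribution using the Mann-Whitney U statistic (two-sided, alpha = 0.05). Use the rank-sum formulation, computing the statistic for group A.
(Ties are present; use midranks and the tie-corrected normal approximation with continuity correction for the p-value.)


Step 1: Combine and sort all 12 observations; assign midranks.
sorted (value, group): (10,X), (13,Y), (15,Y), (16,Y), (21,X), (21,Y), (23,X), (24,X), (25,X), (27,Y), (30,Y), (32,Y)
ranks: 10->1, 13->2, 15->3, 16->4, 21->5.5, 21->5.5, 23->7, 24->8, 25->9, 27->10, 30->11, 32->12
Step 2: Rank sum for X: R1 = 1 + 5.5 + 7 + 8 + 9 = 30.5.
Step 3: U_X = R1 - n1(n1+1)/2 = 30.5 - 5*6/2 = 30.5 - 15 = 15.5.
       U_Y = n1*n2 - U_X = 35 - 15.5 = 19.5.
Step 4: Ties are present, so use the tie-corrected normal approximation (with continuity correction) for the p-value.
Step 5: p-value = 0.807210; compare to alpha = 0.05. fail to reject H0.

U_X = 15.5, p = 0.807210, fail to reject H0 at alpha = 0.05.


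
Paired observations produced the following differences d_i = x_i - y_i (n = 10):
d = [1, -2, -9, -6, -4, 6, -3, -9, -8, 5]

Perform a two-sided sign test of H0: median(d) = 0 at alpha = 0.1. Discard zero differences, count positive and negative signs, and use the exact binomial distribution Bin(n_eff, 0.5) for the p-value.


Step 1: Discard zero differences. Original n = 10; n_eff = number of nonzero differences = 10.
Nonzero differences (with sign): +1, -2, -9, -6, -4, +6, -3, -9, -8, +5
Step 2: Count signs: positive = 3, negative = 7.
Step 3: Under H0: P(positive) = 0.5, so the number of positives S ~ Bin(10, 0.5).
Step 4: Two-sided exact p-value = sum of Bin(10,0.5) probabilities at or below the observed probability = 0.343750.
Step 5: alpha = 0.1. fail to reject H0.

n_eff = 10, pos = 3, neg = 7, p = 0.343750, fail to reject H0.


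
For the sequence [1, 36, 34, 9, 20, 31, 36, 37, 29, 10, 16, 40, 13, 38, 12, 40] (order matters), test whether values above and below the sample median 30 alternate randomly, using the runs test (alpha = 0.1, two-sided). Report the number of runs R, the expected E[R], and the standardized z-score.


Step 1: Compute median = 30; label A = above, B = below.
Labels in order: BAABBAAABBBABABA  (n_A = 8, n_B = 8)
Step 2: Count runs R = 10.
Step 3: Under H0 (random ordering), E[R] = 2*n_A*n_B/(n_A+n_B) + 1 = 2*8*8/16 + 1 = 9.0000.
        Var[R] = 2*n_A*n_B*(2*n_A*n_B - n_A - n_B) / ((n_A+n_B)^2 * (n_A+n_B-1)) = 14336/3840 = 3.7333.
        SD[R] = 1.9322.
Step 4: Continuity-corrected z = (R - 0.5 - E[R]) / SD[R] = (10 - 0.5 - 9.0000) / 1.9322 = 0.2588.
Step 5: Two-sided p-value via normal approximation = 2*(1 - Phi(|z|)) = 0.795809.
Step 6: alpha = 0.1. fail to reject H0.

R = 10, z = 0.2588, p = 0.795809, fail to reject H0.


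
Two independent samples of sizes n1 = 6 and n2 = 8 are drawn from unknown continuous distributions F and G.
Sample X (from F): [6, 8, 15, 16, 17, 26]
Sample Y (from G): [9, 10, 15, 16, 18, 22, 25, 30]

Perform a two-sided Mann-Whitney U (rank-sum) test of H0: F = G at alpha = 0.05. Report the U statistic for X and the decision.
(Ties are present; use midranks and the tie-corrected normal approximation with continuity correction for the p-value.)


Step 1: Combine and sort all 14 observations; assign midranks.
sorted (value, group): (6,X), (8,X), (9,Y), (10,Y), (15,X), (15,Y), (16,X), (16,Y), (17,X), (18,Y), (22,Y), (25,Y), (26,X), (30,Y)
ranks: 6->1, 8->2, 9->3, 10->4, 15->5.5, 15->5.5, 16->7.5, 16->7.5, 17->9, 18->10, 22->11, 25->12, 26->13, 30->14
Step 2: Rank sum for X: R1 = 1 + 2 + 5.5 + 7.5 + 9 + 13 = 38.
Step 3: U_X = R1 - n1(n1+1)/2 = 38 - 6*7/2 = 38 - 21 = 17.
       U_Y = n1*n2 - U_X = 48 - 17 = 31.
Step 4: Ties are present, so use the tie-corrected normal approximation (with continuity correction) for the p-value.
Step 5: p-value = 0.400350; compare to alpha = 0.05. fail to reject H0.

U_X = 17, p = 0.400350, fail to reject H0 at alpha = 0.05.


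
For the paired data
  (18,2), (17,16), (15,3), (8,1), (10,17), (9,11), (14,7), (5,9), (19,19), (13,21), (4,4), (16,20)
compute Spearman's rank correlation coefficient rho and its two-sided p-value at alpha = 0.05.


Step 1: Rank x and y separately (midranks; no ties here).
rank(x): 18->11, 17->10, 15->8, 8->3, 10->5, 9->4, 14->7, 5->2, 19->12, 13->6, 4->1, 16->9
rank(y): 2->2, 16->8, 3->3, 1->1, 17->9, 11->7, 7->5, 9->6, 19->10, 21->12, 4->4, 20->11
Step 2: d_i = R_x(i) - R_y(i); compute d_i^2.
  (11-2)^2=81, (10-8)^2=4, (8-3)^2=25, (3-1)^2=4, (5-9)^2=16, (4-7)^2=9, (7-5)^2=4, (2-6)^2=16, (12-10)^2=4, (6-12)^2=36, (1-4)^2=9, (9-11)^2=4
sum(d^2) = 212.
Step 3: rho = 1 - 6*212 / (12*(12^2 - 1)) = 1 - 1272/1716 = 0.258741.
Step 4: Under H0, t = rho * sqrt((n-2)/(1-rho^2)) = 0.8471 ~ t(10).
Step 5: Two-sided p-value from the t-distribution with 10 df = 0.416775.
Step 6: alpha = 0.05. fail to reject H0.

rho = 0.2587, p = 0.416775, fail to reject H0 at alpha = 0.05.


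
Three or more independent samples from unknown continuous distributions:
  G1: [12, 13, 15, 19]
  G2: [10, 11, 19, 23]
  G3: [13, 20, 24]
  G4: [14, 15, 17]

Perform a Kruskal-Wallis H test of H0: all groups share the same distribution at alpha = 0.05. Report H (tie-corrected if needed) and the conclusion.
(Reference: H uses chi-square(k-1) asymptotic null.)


Step 1: Combine all N = 14 observations and assign midranks.
sorted (value, group, rank): (10,G2,1), (11,G2,2), (12,G1,3), (13,G1,4.5), (13,G3,4.5), (14,G4,6), (15,G1,7.5), (15,G4,7.5), (17,G4,9), (19,G1,10.5), (19,G2,10.5), (20,G3,12), (23,G2,13), (24,G3,14)
Step 2: Sum ranks within each group.
R_1 = 25.5 (n_1 = 4)
R_2 = 26.5 (n_2 = 4)
R_3 = 30.5 (n_3 = 3)
R_4 = 22.5 (n_4 = 3)
Step 3: H = 12/(N(N+1)) * sum(R_i^2/n_i) - 3(N+1)
     = 12/(14*15) * (25.5^2/4 + 26.5^2/4 + 30.5^2/3 + 22.5^2/3) - 3*15
     = 0.057143 * 816.958 - 45
     = 1.683333.
Step 4: Ties present; correction factor C = 1 - 18/(14^3 - 14) = 0.993407. Corrected H = 1.683333 / 0.993407 = 1.694506.
Step 5: Under H0, H ~ chi^2(3); p-value = 0.638156.
Step 6: alpha = 0.05. fail to reject H0.

H = 1.6945, df = 3, p = 0.638156, fail to reject H0.


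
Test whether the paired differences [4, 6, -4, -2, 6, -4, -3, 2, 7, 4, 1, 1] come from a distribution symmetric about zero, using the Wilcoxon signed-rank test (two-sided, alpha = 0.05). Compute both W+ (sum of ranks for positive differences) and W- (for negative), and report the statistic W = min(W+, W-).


Step 1: Drop any zero differences (none here) and take |d_i|.
|d| = [4, 6, 4, 2, 6, 4, 3, 2, 7, 4, 1, 1]
Step 2: Midrank |d_i| (ties get averaged ranks).
ranks: |4|->7.5, |6|->10.5, |4|->7.5, |2|->3.5, |6|->10.5, |4|->7.5, |3|->5, |2|->3.5, |7|->12, |4|->7.5, |1|->1.5, |1|->1.5
Step 3: Attach original signs; sum ranks with positive sign and with negative sign.
W+ = 7.5 + 10.5 + 10.5 + 3.5 + 12 + 7.5 + 1.5 + 1.5 = 54.5
W- = 7.5 + 3.5 + 7.5 + 5 = 23.5
(Check: W+ + W- = 78 should equal n(n+1)/2 = 78.)
Step 4: Test statistic W = min(W+, W-) = 23.5.
Step 5: Ties in |d|, so use the tie-corrected normal approximation.
        E[W] = n(n+1)/4 = 12*13/4 = 39.
        Tie groups: |d|=1 (t=2), |d|=2 (t=2), |d|=4 (t=4), |d|=6 (t=2); sum(t^3 - t) = 78.
        Var[W] = n(n+1)(2n+1)/24 - sum(t^3-t)/48 = 3900/24 - 78/48 = 160.875.
        z = (W - E[W]) / sqrt(Var[W]) = (23.5 - 39) / 12.6837 = -1.2220.
        Two-sided p = 2*Phi(z) = 0.221690.
Step 6: alpha = 0.05. fail to reject H0.

W+ = 54.5, W- = 23.5, W = min = 23.5, p = 0.221690, fail to reject H0.


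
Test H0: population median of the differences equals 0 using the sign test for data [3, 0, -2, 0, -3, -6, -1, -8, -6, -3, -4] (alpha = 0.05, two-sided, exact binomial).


Step 1: Discard zero differences. Original n = 11; n_eff = number of nonzero differences = 9.
Nonzero differences (with sign): +3, -2, -3, -6, -1, -8, -6, -3, -4
Step 2: Count signs: positive = 1, negative = 8.
Step 3: Under H0: P(positive) = 0.5, so the number of positives S ~ Bin(9, 0.5).
Step 4: Two-sided exact p-value = sum of Bin(9,0.5) probabilities at or below the observed probability = 0.039062.
Step 5: alpha = 0.05. reject H0.

n_eff = 9, pos = 1, neg = 8, p = 0.039062, reject H0.


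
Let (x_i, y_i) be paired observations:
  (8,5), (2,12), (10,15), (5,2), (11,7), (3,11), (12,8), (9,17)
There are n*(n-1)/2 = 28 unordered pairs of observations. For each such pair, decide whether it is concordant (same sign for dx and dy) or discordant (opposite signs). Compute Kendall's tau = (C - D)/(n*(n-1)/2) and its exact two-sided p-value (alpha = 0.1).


Step 1: Enumerate the 28 unordered pairs (i,j) with i<j and classify each by sign(x_j-x_i) * sign(y_j-y_i).
  (1,2):dx=-6,dy=+7->D; (1,3):dx=+2,dy=+10->C; (1,4):dx=-3,dy=-3->C; (1,5):dx=+3,dy=+2->C
  (1,6):dx=-5,dy=+6->D; (1,7):dx=+4,dy=+3->C; (1,8):dx=+1,dy=+12->C; (2,3):dx=+8,dy=+3->C
  (2,4):dx=+3,dy=-10->D; (2,5):dx=+9,dy=-5->D; (2,6):dx=+1,dy=-1->D; (2,7):dx=+10,dy=-4->D
  (2,8):dx=+7,dy=+5->C; (3,4):dx=-5,dy=-13->C; (3,5):dx=+1,dy=-8->D; (3,6):dx=-7,dy=-4->C
  (3,7):dx=+2,dy=-7->D; (3,8):dx=-1,dy=+2->D; (4,5):dx=+6,dy=+5->C; (4,6):dx=-2,dy=+9->D
  (4,7):dx=+7,dy=+6->C; (4,8):dx=+4,dy=+15->C; (5,6):dx=-8,dy=+4->D; (5,7):dx=+1,dy=+1->C
  (5,8):dx=-2,dy=+10->D; (6,7):dx=+9,dy=-3->D; (6,8):dx=+6,dy=+6->C; (7,8):dx=-3,dy=+9->D
Step 2: C = 14, D = 14, total pairs = 28.
Step 3: tau = (C - D)/(n(n-1)/2) = (14 - 14)/28 = 0.000000.
Step 4: Exact two-sided p-value (enumerate n! = 40320 permutations of y under H0): p = 1.000000.
Step 5: alpha = 0.1. fail to reject H0.

tau_b = 0.0000 (C=14, D=14), p = 1.000000, fail to reject H0.


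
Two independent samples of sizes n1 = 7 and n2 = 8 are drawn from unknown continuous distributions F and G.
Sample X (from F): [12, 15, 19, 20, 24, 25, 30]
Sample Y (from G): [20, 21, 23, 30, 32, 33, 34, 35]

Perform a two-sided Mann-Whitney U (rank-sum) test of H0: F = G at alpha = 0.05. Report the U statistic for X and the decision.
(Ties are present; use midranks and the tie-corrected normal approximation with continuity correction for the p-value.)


Step 1: Combine and sort all 15 observations; assign midranks.
sorted (value, group): (12,X), (15,X), (19,X), (20,X), (20,Y), (21,Y), (23,Y), (24,X), (25,X), (30,X), (30,Y), (32,Y), (33,Y), (34,Y), (35,Y)
ranks: 12->1, 15->2, 19->3, 20->4.5, 20->4.5, 21->6, 23->7, 24->8, 25->9, 30->10.5, 30->10.5, 32->12, 33->13, 34->14, 35->15
Step 2: Rank sum for X: R1 = 1 + 2 + 3 + 4.5 + 8 + 9 + 10.5 = 38.
Step 3: U_X = R1 - n1(n1+1)/2 = 38 - 7*8/2 = 38 - 28 = 10.
       U_Y = n1*n2 - U_X = 56 - 10 = 46.
Step 4: Ties are present, so use the tie-corrected normal approximation (with continuity correction) for the p-value.
Step 5: p-value = 0.042473; compare to alpha = 0.05. reject H0.

U_X = 10, p = 0.042473, reject H0 at alpha = 0.05.


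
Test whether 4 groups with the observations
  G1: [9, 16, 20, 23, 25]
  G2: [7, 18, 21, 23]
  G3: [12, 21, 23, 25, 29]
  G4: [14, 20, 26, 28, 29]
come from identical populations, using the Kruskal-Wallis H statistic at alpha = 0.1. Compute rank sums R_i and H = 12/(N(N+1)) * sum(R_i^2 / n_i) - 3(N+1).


Step 1: Combine all N = 19 observations and assign midranks.
sorted (value, group, rank): (7,G2,1), (9,G1,2), (12,G3,3), (14,G4,4), (16,G1,5), (18,G2,6), (20,G1,7.5), (20,G4,7.5), (21,G2,9.5), (21,G3,9.5), (23,G1,12), (23,G2,12), (23,G3,12), (25,G1,14.5), (25,G3,14.5), (26,G4,16), (28,G4,17), (29,G3,18.5), (29,G4,18.5)
Step 2: Sum ranks within each group.
R_1 = 41 (n_1 = 5)
R_2 = 28.5 (n_2 = 4)
R_3 = 57.5 (n_3 = 5)
R_4 = 63 (n_4 = 5)
Step 3: H = 12/(N(N+1)) * sum(R_i^2/n_i) - 3(N+1)
     = 12/(19*20) * (41^2/5 + 28.5^2/4 + 57.5^2/5 + 63^2/5) - 3*20
     = 0.031579 * 1994.31 - 60
     = 2.978289.
Step 4: Ties present; correction factor C = 1 - 48/(19^3 - 19) = 0.992982. Corrected H = 2.978289 / 0.992982 = 2.999337.
Step 5: Under H0, H ~ chi^2(3); p-value = 0.391727.
Step 6: alpha = 0.1. fail to reject H0.

H = 2.9993, df = 3, p = 0.391727, fail to reject H0.


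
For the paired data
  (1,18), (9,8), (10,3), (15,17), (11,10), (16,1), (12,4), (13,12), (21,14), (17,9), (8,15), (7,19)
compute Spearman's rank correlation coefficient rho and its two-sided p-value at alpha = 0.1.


Step 1: Rank x and y separately (midranks; no ties here).
rank(x): 1->1, 9->4, 10->5, 15->9, 11->6, 16->10, 12->7, 13->8, 21->12, 17->11, 8->3, 7->2
rank(y): 18->11, 8->4, 3->2, 17->10, 10->6, 1->1, 4->3, 12->7, 14->8, 9->5, 15->9, 19->12
Step 2: d_i = R_x(i) - R_y(i); compute d_i^2.
  (1-11)^2=100, (4-4)^2=0, (5-2)^2=9, (9-10)^2=1, (6-6)^2=0, (10-1)^2=81, (7-3)^2=16, (8-7)^2=1, (12-8)^2=16, (11-5)^2=36, (3-9)^2=36, (2-12)^2=100
sum(d^2) = 396.
Step 3: rho = 1 - 6*396 / (12*(12^2 - 1)) = 1 - 2376/1716 = -0.384615.
Step 4: Under H0, t = rho * sqrt((n-2)/(1-rho^2)) = -1.3176 ~ t(10).
Step 5: Two-sided p-value from the t-distribution with 10 df = 0.217020.
Step 6: alpha = 0.1. fail to reject H0.

rho = -0.3846, p = 0.217020, fail to reject H0 at alpha = 0.1.


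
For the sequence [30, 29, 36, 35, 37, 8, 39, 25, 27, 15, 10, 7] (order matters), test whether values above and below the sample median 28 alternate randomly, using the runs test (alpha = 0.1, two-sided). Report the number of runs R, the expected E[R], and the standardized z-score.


Step 1: Compute median = 28; label A = above, B = below.
Labels in order: AAAAABABBBBB  (n_A = 6, n_B = 6)
Step 2: Count runs R = 4.
Step 3: Under H0 (random ordering), E[R] = 2*n_A*n_B/(n_A+n_B) + 1 = 2*6*6/12 + 1 = 7.0000.
        Var[R] = 2*n_A*n_B*(2*n_A*n_B - n_A - n_B) / ((n_A+n_B)^2 * (n_A+n_B-1)) = 4320/1584 = 2.7273.
        SD[R] = 1.6514.
Step 4: Continuity-corrected z = (R + 0.5 - E[R]) / SD[R] = (4 + 0.5 - 7.0000) / 1.6514 = -1.5138.
Step 5: Two-sided p-value via normal approximation = 2*(1 - Phi(|z|)) = 0.130070.
Step 6: alpha = 0.1. fail to reject H0.

R = 4, z = -1.5138, p = 0.130070, fail to reject H0.


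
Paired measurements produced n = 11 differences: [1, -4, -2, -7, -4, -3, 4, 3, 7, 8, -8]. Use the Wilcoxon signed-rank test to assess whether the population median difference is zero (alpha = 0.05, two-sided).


Step 1: Drop any zero differences (none here) and take |d_i|.
|d| = [1, 4, 2, 7, 4, 3, 4, 3, 7, 8, 8]
Step 2: Midrank |d_i| (ties get averaged ranks).
ranks: |1|->1, |4|->6, |2|->2, |7|->8.5, |4|->6, |3|->3.5, |4|->6, |3|->3.5, |7|->8.5, |8|->10.5, |8|->10.5
Step 3: Attach original signs; sum ranks with positive sign and with negative sign.
W+ = 1 + 6 + 3.5 + 8.5 + 10.5 = 29.5
W- = 6 + 2 + 8.5 + 6 + 3.5 + 10.5 = 36.5
(Check: W+ + W- = 66 should equal n(n+1)/2 = 66.)
Step 4: Test statistic W = min(W+, W-) = 29.5.
Step 5: Ties in |d|, so use the tie-corrected normal approximation.
        E[W] = n(n+1)/4 = 11*12/4 = 33.
        Tie groups: |d|=3 (t=2), |d|=4 (t=3), |d|=7 (t=2), |d|=8 (t=2); sum(t^3 - t) = 42.
        Var[W] = n(n+1)(2n+1)/24 - sum(t^3-t)/48 = 3036/24 - 42/48 = 125.625.
        z = (W - E[W]) / sqrt(Var[W]) = (29.5 - 33) / 11.2083 = -0.3123.
        Two-sided p = 2*Phi(z) = 0.754835.
Step 6: alpha = 0.05. fail to reject H0.

W+ = 29.5, W- = 36.5, W = min = 29.5, p = 0.754835, fail to reject H0.


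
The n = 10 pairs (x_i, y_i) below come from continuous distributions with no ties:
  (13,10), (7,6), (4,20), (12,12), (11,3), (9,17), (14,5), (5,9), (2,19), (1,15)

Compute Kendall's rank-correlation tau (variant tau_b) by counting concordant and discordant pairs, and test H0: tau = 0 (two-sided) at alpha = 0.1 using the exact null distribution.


Step 1: Enumerate the 45 unordered pairs (i,j) with i<j and classify each by sign(x_j-x_i) * sign(y_j-y_i).
  (1,2):dx=-6,dy=-4->C; (1,3):dx=-9,dy=+10->D; (1,4):dx=-1,dy=+2->D; (1,5):dx=-2,dy=-7->C
  (1,6):dx=-4,dy=+7->D; (1,7):dx=+1,dy=-5->D; (1,8):dx=-8,dy=-1->C; (1,9):dx=-11,dy=+9->D
  (1,10):dx=-12,dy=+5->D; (2,3):dx=-3,dy=+14->D; (2,4):dx=+5,dy=+6->C; (2,5):dx=+4,dy=-3->D
  (2,6):dx=+2,dy=+11->C; (2,7):dx=+7,dy=-1->D; (2,8):dx=-2,dy=+3->D; (2,9):dx=-5,dy=+13->D
  (2,10):dx=-6,dy=+9->D; (3,4):dx=+8,dy=-8->D; (3,5):dx=+7,dy=-17->D; (3,6):dx=+5,dy=-3->D
  (3,7):dx=+10,dy=-15->D; (3,8):dx=+1,dy=-11->D; (3,9):dx=-2,dy=-1->C; (3,10):dx=-3,dy=-5->C
  (4,5):dx=-1,dy=-9->C; (4,6):dx=-3,dy=+5->D; (4,7):dx=+2,dy=-7->D; (4,8):dx=-7,dy=-3->C
  (4,9):dx=-10,dy=+7->D; (4,10):dx=-11,dy=+3->D; (5,6):dx=-2,dy=+14->D; (5,7):dx=+3,dy=+2->C
  (5,8):dx=-6,dy=+6->D; (5,9):dx=-9,dy=+16->D; (5,10):dx=-10,dy=+12->D; (6,7):dx=+5,dy=-12->D
  (6,8):dx=-4,dy=-8->C; (6,9):dx=-7,dy=+2->D; (6,10):dx=-8,dy=-2->C; (7,8):dx=-9,dy=+4->D
  (7,9):dx=-12,dy=+14->D; (7,10):dx=-13,dy=+10->D; (8,9):dx=-3,dy=+10->D; (8,10):dx=-4,dy=+6->D
  (9,10):dx=-1,dy=-4->C
Step 2: C = 13, D = 32, total pairs = 45.
Step 3: tau = (C - D)/(n(n-1)/2) = (13 - 32)/45 = -0.422222.
Step 4: Exact two-sided p-value (enumerate n! = 3628800 permutations of y under H0): p = 0.108313.
Step 5: alpha = 0.1. fail to reject H0.

tau_b = -0.4222 (C=13, D=32), p = 0.108313, fail to reject H0.


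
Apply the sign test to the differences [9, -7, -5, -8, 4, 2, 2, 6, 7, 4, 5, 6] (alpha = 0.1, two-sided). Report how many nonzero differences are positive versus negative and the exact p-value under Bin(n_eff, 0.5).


Step 1: Discard zero differences. Original n = 12; n_eff = number of nonzero differences = 12.
Nonzero differences (with sign): +9, -7, -5, -8, +4, +2, +2, +6, +7, +4, +5, +6
Step 2: Count signs: positive = 9, negative = 3.
Step 3: Under H0: P(positive) = 0.5, so the number of positives S ~ Bin(12, 0.5).
Step 4: Two-sided exact p-value = sum of Bin(12,0.5) probabilities at or below the observed probability = 0.145996.
Step 5: alpha = 0.1. fail to reject H0.

n_eff = 12, pos = 9, neg = 3, p = 0.145996, fail to reject H0.


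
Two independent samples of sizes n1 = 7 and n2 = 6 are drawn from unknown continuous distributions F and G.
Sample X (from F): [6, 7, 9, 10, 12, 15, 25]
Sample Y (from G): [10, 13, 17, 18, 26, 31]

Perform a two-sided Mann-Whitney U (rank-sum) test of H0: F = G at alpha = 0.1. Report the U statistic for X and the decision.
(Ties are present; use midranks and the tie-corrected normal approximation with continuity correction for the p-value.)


Step 1: Combine and sort all 13 observations; assign midranks.
sorted (value, group): (6,X), (7,X), (9,X), (10,X), (10,Y), (12,X), (13,Y), (15,X), (17,Y), (18,Y), (25,X), (26,Y), (31,Y)
ranks: 6->1, 7->2, 9->3, 10->4.5, 10->4.5, 12->6, 13->7, 15->8, 17->9, 18->10, 25->11, 26->12, 31->13
Step 2: Rank sum for X: R1 = 1 + 2 + 3 + 4.5 + 6 + 8 + 11 = 35.5.
Step 3: U_X = R1 - n1(n1+1)/2 = 35.5 - 7*8/2 = 35.5 - 28 = 7.5.
       U_Y = n1*n2 - U_X = 42 - 7.5 = 34.5.
Step 4: Ties are present, so use the tie-corrected normal approximation (with continuity correction) for the p-value.
Step 5: p-value = 0.062928; compare to alpha = 0.1. reject H0.

U_X = 7.5, p = 0.062928, reject H0 at alpha = 0.1.
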